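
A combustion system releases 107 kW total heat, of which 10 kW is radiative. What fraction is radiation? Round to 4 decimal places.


f_rad = Q_rad / Q_total
f_rad = 10 / 107 = 0.0935


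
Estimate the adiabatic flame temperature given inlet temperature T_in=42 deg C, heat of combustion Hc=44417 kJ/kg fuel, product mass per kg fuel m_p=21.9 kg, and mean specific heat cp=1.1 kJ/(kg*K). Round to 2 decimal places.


T_ad = T_in + Hc / (m_p * cp)
Denominator = 21.9 * 1.1 = 24.0900
Temperature rise = 44417 / 24.0900 = 1843.79 K
T_ad = 42 + 1843.79 = 1885.79 deg C


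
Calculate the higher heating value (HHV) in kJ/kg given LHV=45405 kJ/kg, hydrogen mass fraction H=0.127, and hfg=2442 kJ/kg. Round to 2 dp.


HHV = LHV + hfg * 9 * H
Water addition = 2442 * 9 * 0.127 = 2791.206 kJ/kg
HHV = 45405 + 2791.206 = 48196.21 kJ/kg


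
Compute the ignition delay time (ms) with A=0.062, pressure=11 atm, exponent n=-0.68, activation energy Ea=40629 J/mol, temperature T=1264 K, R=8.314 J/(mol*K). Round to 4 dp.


tau = A * P^n * exp(Ea/(R*T))
P^n = 11^(-0.68) = 0.19581816
Ea/(R*T) = 40629/(8.314*1264) = 3.866153
exp(Ea/(R*T)) = 47.758307
tau = 0.062 * 0.19581816 * 47.758307 = 0.5798 ms


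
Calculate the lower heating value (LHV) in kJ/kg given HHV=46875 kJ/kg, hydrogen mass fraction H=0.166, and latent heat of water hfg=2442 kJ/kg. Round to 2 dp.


LHV = HHV - hfg * 9 * H
Water correction = 2442 * 9 * 0.166 = 3648.348 kJ/kg
LHV = 46875 - 3648.348 = 43226.65 kJ/kg


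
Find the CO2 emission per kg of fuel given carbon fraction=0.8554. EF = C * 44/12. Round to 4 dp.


EF = C_frac * (M_CO2 / M_C)
EF = 0.8554 * (44/12)
EF = 0.8554 * 3.666667 = 3.1365 kg_CO2/kg_fuel


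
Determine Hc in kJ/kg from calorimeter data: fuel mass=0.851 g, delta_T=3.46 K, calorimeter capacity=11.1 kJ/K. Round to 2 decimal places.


Hc = C_cal * delta_T / m_fuel
Q_released = 11.1 * 3.46 = 38.4060 kJ
m_fuel = 0.851 g = 0.851/1000 kg = 0.000851 kg
Hc = 38.4060 / 0.000851 = 45130.43 kJ/kg


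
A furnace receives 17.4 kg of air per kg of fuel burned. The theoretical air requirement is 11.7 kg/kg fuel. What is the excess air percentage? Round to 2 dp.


Excess air = actual - stoichiometric = 17.4 - 11.7 = 5.70 kg/kg fuel
Excess air % = (excess / stoich) * 100 = (5.70 / 11.7) * 100 = 48.72%


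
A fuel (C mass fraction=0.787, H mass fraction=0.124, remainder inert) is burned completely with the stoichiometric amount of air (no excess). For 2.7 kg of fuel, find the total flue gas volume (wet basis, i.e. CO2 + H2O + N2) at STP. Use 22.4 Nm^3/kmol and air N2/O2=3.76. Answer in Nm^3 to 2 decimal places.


Per kg fuel: CO2 = (C/12 kmol)*22.4 = (0.787/12)*22.4 = 1.46907 Nm^3
Per kg fuel: H2O = (H/2 kmol)*22.4 = (0.124/2)*22.4 = 1.38880 Nm^3
O2 needed per kg fuel = C/12 + H/4 = 0.787/12 + 0.124/4 = 0.09658333 kmol
Per kg fuel: N2 = O2*3.76*22.4 = 0.09658333*3.76*22.4 = 8.13463 Nm^3
Total per kg = 1.46907 + 1.38880 + 8.13463 = 10.99250 Nm^3
Total = 10.99250 * 2.7 = 29.68 Nm^3


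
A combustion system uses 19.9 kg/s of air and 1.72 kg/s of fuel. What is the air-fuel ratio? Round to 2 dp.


AFR = m_air / m_fuel
AFR = 19.9 / 1.72 = 11.57


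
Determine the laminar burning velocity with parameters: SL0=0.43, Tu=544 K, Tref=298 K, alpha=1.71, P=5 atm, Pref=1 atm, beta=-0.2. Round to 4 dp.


SL = SL0 * (Tu/Tref)^alpha * (P/Pref)^beta
T ratio = 544/298 = 1.82550336
(T ratio)^alpha = 1.82550336^1.71 = 2.798751
(P/Pref)^beta = 5^(-0.2) = 0.724780
SL = 0.43 * 2.798751 * 0.724780 = 0.8722 m/s


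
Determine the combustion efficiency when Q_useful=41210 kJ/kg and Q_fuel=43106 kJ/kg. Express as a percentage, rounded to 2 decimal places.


Efficiency = (Q_useful / Q_fuel) * 100
Efficiency = (41210 / 43106) * 100
Efficiency = 0.9560 * 100 = 95.60%


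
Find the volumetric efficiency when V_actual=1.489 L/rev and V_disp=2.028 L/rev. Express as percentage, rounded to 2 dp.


eta_v = (V_actual / V_disp) * 100
Ratio = 1.489 / 2.028 = 0.7342
eta_v = 0.7342 * 100 = 73.42%


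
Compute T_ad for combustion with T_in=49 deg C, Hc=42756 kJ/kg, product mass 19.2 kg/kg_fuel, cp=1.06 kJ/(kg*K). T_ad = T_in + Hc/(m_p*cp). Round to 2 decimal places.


T_ad = T_in + Hc / (m_p * cp)
Denominator = 19.2 * 1.06 = 20.3520
Temperature rise = 42756 / 20.3520 = 2100.83 K
T_ad = 49 + 2100.83 = 2149.83 deg C


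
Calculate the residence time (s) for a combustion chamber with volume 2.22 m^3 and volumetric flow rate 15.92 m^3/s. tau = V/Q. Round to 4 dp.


tau = V / Q_flow
tau = 2.22 / 15.92 = 0.1394 s


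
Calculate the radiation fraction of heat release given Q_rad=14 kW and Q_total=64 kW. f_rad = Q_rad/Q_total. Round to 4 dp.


f_rad = Q_rad / Q_total
f_rad = 14 / 64 = 0.2188


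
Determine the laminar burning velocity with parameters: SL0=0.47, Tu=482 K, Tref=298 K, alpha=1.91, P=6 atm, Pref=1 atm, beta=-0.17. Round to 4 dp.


SL = SL0 * (Tu/Tref)^alpha * (P/Pref)^beta
T ratio = 482/298 = 1.61744966
(T ratio)^alpha = 1.61744966^1.91 = 2.505341
(P/Pref)^beta = 6^(-0.17) = 0.737419
SL = 0.47 * 2.505341 * 0.737419 = 0.8683 m/s


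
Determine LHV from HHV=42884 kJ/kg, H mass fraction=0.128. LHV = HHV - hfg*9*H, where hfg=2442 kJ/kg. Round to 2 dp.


LHV = HHV - hfg * 9 * H
Water correction = 2442 * 9 * 0.128 = 2813.184 kJ/kg
LHV = 42884 - 2813.184 = 40070.82 kJ/kg


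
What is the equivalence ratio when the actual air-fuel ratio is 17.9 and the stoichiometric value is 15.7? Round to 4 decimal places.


phi = AFR_stoich / AFR_actual
phi = 15.7 / 17.9 = 0.8771


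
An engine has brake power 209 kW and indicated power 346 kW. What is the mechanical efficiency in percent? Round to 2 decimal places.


eta_mech = (BP / IP) * 100
Ratio = 209 / 346 = 0.6040
eta_mech = 0.6040 * 100 = 60.40%


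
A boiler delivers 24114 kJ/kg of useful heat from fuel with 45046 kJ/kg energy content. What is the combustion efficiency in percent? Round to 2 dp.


Efficiency = (Q_useful / Q_fuel) * 100
Efficiency = (24114 / 45046) * 100
Efficiency = 0.5353 * 100 = 53.53%


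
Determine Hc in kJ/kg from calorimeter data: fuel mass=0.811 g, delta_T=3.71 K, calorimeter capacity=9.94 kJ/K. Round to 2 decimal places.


Hc = C_cal * delta_T / m_fuel
Q_released = 9.94 * 3.71 = 36.8774 kJ
m_fuel = 0.811 g = 0.811/1000 kg = 0.000811 kg
Hc = 36.8774 / 0.000811 = 45471.52 kJ/kg


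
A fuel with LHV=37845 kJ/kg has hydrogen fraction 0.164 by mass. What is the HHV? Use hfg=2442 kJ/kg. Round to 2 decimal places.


HHV = LHV + hfg * 9 * H
Water addition = 2442 * 9 * 0.164 = 3604.392 kJ/kg
HHV = 37845 + 3604.392 = 41449.39 kJ/kg


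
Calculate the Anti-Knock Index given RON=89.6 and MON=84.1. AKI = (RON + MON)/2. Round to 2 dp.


AKI = (RON + MON) / 2
AKI = (89.6 + 84.1) / 2
AKI = 173.7 / 2 = 86.85


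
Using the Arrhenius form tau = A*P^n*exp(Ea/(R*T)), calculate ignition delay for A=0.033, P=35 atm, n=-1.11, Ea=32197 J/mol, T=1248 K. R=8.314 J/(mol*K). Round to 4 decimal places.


tau = A * P^n * exp(Ea/(R*T))
P^n = 35^(-1.11) = 0.01932344
Ea/(R*T) = 32197/(8.314*1248) = 3.103064
exp(Ea/(R*T)) = 22.266081
tau = 0.033 * 0.01932344 * 22.266081 = 0.0142 ms


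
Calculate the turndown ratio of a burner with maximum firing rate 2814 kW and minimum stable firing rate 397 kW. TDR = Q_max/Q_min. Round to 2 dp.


TDR = Q_max / Q_min
TDR = 2814 / 397 = 7.09


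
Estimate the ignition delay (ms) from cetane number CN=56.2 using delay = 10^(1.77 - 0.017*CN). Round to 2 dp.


delay = 10^(1.77 - 0.017*CN)
Exponent = 1.77 - 0.017*56.2 = 0.8146
delay = 10^0.8146 = 6.53 ms


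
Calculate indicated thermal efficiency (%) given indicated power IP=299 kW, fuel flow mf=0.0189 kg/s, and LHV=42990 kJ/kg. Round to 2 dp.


eta_ith = (IP / (mf * LHV)) * 100
Denominator = 0.0189 * 42990 = 812.5110 kW
eta_ith = (299 / 812.5110) * 100 = 36.80%


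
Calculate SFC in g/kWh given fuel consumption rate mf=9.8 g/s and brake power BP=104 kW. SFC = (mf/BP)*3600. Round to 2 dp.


SFC = (mf / BP) * 3600
Rate = 9.8 / 104 = 0.094231 g/(s*kW)
SFC = 0.094231 * 3600 = 339.23 g/kWh


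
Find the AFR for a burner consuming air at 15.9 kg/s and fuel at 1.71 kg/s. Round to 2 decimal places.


AFR = m_air / m_fuel
AFR = 15.9 / 1.71 = 9.30


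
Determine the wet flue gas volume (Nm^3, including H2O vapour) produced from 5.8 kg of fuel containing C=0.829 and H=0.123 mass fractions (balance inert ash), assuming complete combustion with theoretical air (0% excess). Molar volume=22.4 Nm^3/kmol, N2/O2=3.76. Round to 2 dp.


Per kg fuel: CO2 = (C/12 kmol)*22.4 = (0.829/12)*22.4 = 1.54747 Nm^3
Per kg fuel: H2O = (H/2 kmol)*22.4 = (0.123/2)*22.4 = 1.37760 Nm^3
O2 needed per kg fuel = C/12 + H/4 = 0.829/12 + 0.123/4 = 0.09983333 kmol
Per kg fuel: N2 = O2*3.76*22.4 = 0.09983333*3.76*22.4 = 8.40836 Nm^3
Total per kg = 1.54747 + 1.37760 + 8.40836 = 11.33343 Nm^3
Total = 11.33343 * 5.8 = 65.73 Nm^3


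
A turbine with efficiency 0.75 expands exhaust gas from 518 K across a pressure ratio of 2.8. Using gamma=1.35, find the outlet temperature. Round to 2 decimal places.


T_out = T_in * (1 - eta * (1 - PR^(-(gamma-1)/gamma)))
Exponent = -(1.35-1)/1.35 = -0.25925926
PR^exp = 2.8^(-0.25925926) = 0.76572026
Factor = 1 - 0.75*(1 - 0.76572026) = 0.82429020
T_out = 518 * 0.82429020 = 426.98 K


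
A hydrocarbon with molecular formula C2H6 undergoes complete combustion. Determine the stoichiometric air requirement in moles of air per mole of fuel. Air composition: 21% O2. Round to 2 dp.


Balanced combustion: C2H6 + 3.5 O2 -> 2 CO2 + 3 H2O
O2 needed = C + H/4 = 2 + 6/4 = 3.50 moles
Air moles = O2 / 0.21 = 3.50 / 0.21 = 16.67 moles air


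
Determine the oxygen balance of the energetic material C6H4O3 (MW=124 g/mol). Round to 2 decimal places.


OB = -1600 * (2C + H/2 - O) / MW
Inner = 2*6 + 4/2 - 3 = 11.00
OB = -1600 * 11.00 / 124 = -141.94%


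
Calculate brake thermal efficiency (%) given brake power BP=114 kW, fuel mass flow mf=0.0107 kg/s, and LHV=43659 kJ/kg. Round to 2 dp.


eta_BTE = (BP / (mf * LHV)) * 100
Denominator = 0.0107 * 43659 = 467.1513 kW
eta_BTE = (114 / 467.1513) * 100 = 24.40%


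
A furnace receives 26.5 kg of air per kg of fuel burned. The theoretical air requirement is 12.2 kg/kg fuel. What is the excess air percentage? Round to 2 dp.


Excess air = actual - stoichiometric = 26.5 - 12.2 = 14.30 kg/kg fuel
Excess air % = (excess / stoich) * 100 = (14.30 / 12.2) * 100 = 117.21%


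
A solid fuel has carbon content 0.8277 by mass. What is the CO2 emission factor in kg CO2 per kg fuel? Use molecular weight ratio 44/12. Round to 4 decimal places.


EF = C_frac * (M_CO2 / M_C)
EF = 0.8277 * (44/12)
EF = 0.8277 * 3.666667 = 3.0349 kg_CO2/kg_fuel


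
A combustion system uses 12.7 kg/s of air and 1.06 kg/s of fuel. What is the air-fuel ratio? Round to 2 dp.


AFR = m_air / m_fuel
AFR = 12.7 / 1.06 = 11.98


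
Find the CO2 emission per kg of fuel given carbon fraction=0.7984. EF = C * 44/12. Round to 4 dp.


EF = C_frac * (M_CO2 / M_C)
EF = 0.7984 * (44/12)
EF = 0.7984 * 3.666667 = 2.9275 kg_CO2/kg_fuel


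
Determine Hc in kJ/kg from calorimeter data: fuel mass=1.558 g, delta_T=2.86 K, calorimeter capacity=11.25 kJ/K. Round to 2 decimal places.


Hc = C_cal * delta_T / m_fuel
Q_released = 11.25 * 2.86 = 32.1750 kJ
m_fuel = 1.558 g = 1.558/1000 kg = 0.001558 kg
Hc = 32.1750 / 0.001558 = 20651.48 kJ/kg


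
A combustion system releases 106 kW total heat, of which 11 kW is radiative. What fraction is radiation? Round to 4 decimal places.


f_rad = Q_rad / Q_total
f_rad = 11 / 106 = 0.1038


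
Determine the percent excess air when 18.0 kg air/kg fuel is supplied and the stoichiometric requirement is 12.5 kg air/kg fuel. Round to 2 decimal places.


Excess air = actual - stoichiometric = 18.0 - 12.5 = 5.50 kg/kg fuel
Excess air % = (excess / stoich) * 100 = (5.50 / 12.5) * 100 = 44.00%


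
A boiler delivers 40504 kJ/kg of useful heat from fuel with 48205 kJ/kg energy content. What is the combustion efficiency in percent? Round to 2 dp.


Efficiency = (Q_useful / Q_fuel) * 100
Efficiency = (40504 / 48205) * 100
Efficiency = 0.8402 * 100 = 84.02%


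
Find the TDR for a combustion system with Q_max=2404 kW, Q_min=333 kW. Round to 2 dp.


TDR = Q_max / Q_min
TDR = 2404 / 333 = 7.22


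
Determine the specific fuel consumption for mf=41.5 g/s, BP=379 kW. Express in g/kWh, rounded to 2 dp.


SFC = (mf / BP) * 3600
Rate = 41.5 / 379 = 0.109499 g/(s*kW)
SFC = 0.109499 * 3600 = 394.20 g/kWh


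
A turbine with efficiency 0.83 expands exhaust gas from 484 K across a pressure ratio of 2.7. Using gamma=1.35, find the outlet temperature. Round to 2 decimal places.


T_out = T_in * (1 - eta * (1 - PR^(-(gamma-1)/gamma)))
Exponent = -(1.35-1)/1.35 = -0.25925926
PR^exp = 2.7^(-0.25925926) = 0.77297411
Factor = 1 - 0.83*(1 - 0.77297411) = 0.81156851
T_out = 484 * 0.81156851 = 392.80 K


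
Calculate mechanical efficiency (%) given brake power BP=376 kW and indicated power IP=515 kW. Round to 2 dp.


eta_mech = (BP / IP) * 100
Ratio = 376 / 515 = 0.7301
eta_mech = 0.7301 * 100 = 73.01%


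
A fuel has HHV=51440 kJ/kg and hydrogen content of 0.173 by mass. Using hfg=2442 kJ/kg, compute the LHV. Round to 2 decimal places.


LHV = HHV - hfg * 9 * H
Water correction = 2442 * 9 * 0.173 = 3802.194 kJ/kg
LHV = 51440 - 3802.194 = 47637.81 kJ/kg


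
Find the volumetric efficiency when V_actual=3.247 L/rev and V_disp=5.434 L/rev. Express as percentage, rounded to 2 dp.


eta_v = (V_actual / V_disp) * 100
Ratio = 3.247 / 5.434 = 0.5975
eta_v = 0.5975 * 100 = 59.75%


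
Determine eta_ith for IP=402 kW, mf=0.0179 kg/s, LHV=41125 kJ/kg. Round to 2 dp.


eta_ith = (IP / (mf * LHV)) * 100
Denominator = 0.0179 * 41125 = 736.1375 kW
eta_ith = (402 / 736.1375) * 100 = 54.61%


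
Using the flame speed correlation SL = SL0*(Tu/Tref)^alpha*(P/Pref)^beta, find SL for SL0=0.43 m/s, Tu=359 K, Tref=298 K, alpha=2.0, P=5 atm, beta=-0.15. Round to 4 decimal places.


SL = SL0 * (Tu/Tref)^alpha * (P/Pref)^beta
T ratio = 359/298 = 1.20469799
(T ratio)^alpha = 1.20469799^2.0 = 1.451297
(P/Pref)^beta = 5^(-0.15) = 0.785515
SL = 0.43 * 1.451297 * 0.785515 = 0.4902 m/s


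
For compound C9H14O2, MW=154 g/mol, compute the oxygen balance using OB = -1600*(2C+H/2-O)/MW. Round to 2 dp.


OB = -1600 * (2C + H/2 - O) / MW
Inner = 2*9 + 14/2 - 2 = 23.00
OB = -1600 * 23.00 / 154 = -238.96%


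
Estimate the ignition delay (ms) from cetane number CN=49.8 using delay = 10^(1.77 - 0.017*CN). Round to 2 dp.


delay = 10^(1.77 - 0.017*CN)
Exponent = 1.77 - 0.017*49.8 = 0.9234
delay = 10^0.9234 = 8.38 ms


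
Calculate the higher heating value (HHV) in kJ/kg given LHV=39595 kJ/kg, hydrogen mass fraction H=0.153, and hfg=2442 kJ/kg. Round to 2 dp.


HHV = LHV + hfg * 9 * H
Water addition = 2442 * 9 * 0.153 = 3362.634 kJ/kg
HHV = 39595 + 3362.634 = 42957.63 kJ/kg


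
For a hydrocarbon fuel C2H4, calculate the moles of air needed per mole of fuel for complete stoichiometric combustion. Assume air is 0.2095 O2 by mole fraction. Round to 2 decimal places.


Balanced combustion: C2H4 + 3 O2 -> 2 CO2 + 2 H2O
O2 needed = C + H/4 = 2 + 4/4 = 3.00 moles
Air moles = O2 / 0.2095 = 3.00 / 0.2095 = 14.32 moles air


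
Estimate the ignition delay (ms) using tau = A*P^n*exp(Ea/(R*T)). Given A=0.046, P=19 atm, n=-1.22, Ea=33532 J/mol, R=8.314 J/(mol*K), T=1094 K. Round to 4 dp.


tau = A * P^n * exp(Ea/(R*T))
P^n = 19^(-1.22) = 0.02753725
Ea/(R*T) = 33532/(8.314*1094) = 3.686652
exp(Ea/(R*T)) = 39.910991
tau = 0.046 * 0.02753725 * 39.910991 = 0.0506 ms


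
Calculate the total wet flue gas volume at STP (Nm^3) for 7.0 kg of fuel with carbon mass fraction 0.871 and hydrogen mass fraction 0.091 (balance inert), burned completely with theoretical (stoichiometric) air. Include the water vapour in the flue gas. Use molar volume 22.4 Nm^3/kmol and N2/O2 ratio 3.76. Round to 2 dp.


Per kg fuel: CO2 = (C/12 kmol)*22.4 = (0.871/12)*22.4 = 1.62587 Nm^3
Per kg fuel: H2O = (H/2 kmol)*22.4 = (0.091/2)*22.4 = 1.01920 Nm^3
O2 needed per kg fuel = C/12 + H/4 = 0.871/12 + 0.091/4 = 0.09533333 kmol
Per kg fuel: N2 = O2*3.76*22.4 = 0.09533333*3.76*22.4 = 8.02935 Nm^3
Total per kg = 1.62587 + 1.01920 + 8.02935 = 10.67442 Nm^3
Total = 10.67442 * 7.0 = 74.72 Nm^3


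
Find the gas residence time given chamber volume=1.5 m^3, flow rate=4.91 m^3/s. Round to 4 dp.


tau = V / Q_flow
tau = 1.5 / 4.91 = 0.3055 s


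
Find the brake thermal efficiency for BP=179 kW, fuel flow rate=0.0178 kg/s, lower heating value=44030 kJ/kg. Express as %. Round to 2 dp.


eta_BTE = (BP / (mf * LHV)) * 100
Denominator = 0.0178 * 44030 = 783.7340 kW
eta_BTE = (179 / 783.7340) * 100 = 22.84%


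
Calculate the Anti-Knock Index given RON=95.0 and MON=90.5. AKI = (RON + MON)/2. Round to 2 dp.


AKI = (RON + MON) / 2
AKI = (95.0 + 90.5) / 2
AKI = 185.5 / 2 = 92.75


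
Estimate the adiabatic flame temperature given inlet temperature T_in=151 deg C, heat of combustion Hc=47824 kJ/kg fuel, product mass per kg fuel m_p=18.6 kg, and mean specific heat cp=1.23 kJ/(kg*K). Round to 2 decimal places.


T_ad = T_in + Hc / (m_p * cp)
Denominator = 18.6 * 1.23 = 22.8780
Temperature rise = 47824 / 22.8780 = 2090.39 K
T_ad = 151 + 2090.39 = 2241.39 deg C


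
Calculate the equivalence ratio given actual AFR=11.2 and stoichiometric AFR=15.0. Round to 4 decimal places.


phi = AFR_stoich / AFR_actual
phi = 15.0 / 11.2 = 1.3393


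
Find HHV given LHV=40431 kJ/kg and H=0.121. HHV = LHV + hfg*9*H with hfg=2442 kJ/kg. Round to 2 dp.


HHV = LHV + hfg * 9 * H
Water addition = 2442 * 9 * 0.121 = 2659.338 kJ/kg
HHV = 40431 + 2659.338 = 43090.34 kJ/kg


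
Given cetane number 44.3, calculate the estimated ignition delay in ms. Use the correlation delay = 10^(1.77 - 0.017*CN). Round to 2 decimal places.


delay = 10^(1.77 - 0.017*CN)
Exponent = 1.77 - 0.017*44.3 = 1.0169
delay = 10^1.0169 = 10.40 ms


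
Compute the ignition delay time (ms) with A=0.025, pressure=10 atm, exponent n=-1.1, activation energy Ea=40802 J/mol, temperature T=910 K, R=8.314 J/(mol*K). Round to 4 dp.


tau = A * P^n * exp(Ea/(R*T))
P^n = 10^(-1.1) = 0.07943282
Ea/(R*T) = 40802/(8.314*910) = 5.392995
exp(Ea/(R*T)) = 219.860942
tau = 0.025 * 0.07943282 * 219.860942 = 0.4366 ms


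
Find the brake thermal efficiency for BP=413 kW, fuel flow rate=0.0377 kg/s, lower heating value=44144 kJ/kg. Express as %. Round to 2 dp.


eta_BTE = (BP / (mf * LHV)) * 100
Denominator = 0.0377 * 44144 = 1664.2288 kW
eta_BTE = (413 / 1664.2288) * 100 = 24.82%


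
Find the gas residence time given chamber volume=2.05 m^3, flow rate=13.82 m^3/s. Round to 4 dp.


tau = V / Q_flow
tau = 2.05 / 13.82 = 0.1483 s


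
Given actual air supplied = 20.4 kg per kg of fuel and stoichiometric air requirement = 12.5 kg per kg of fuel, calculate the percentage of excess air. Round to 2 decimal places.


Excess air = actual - stoichiometric = 20.4 - 12.5 = 7.90 kg/kg fuel
Excess air % = (excess / stoich) * 100 = (7.90 / 12.5) * 100 = 63.20%


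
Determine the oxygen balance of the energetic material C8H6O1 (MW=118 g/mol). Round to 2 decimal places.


OB = -1600 * (2C + H/2 - O) / MW
Inner = 2*8 + 6/2 - 1 = 18.00
OB = -1600 * 18.00 / 118 = -244.07%


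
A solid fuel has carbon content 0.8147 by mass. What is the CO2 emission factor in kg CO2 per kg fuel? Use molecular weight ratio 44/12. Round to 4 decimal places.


EF = C_frac * (M_CO2 / M_C)
EF = 0.8147 * (44/12)
EF = 0.8147 * 3.666667 = 2.9872 kg_CO2/kg_fuel


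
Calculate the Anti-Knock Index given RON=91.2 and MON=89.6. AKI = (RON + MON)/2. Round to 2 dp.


AKI = (RON + MON) / 2
AKI = (91.2 + 89.6) / 2
AKI = 180.8 / 2 = 90.40


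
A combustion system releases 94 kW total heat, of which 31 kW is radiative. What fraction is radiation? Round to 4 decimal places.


f_rad = Q_rad / Q_total
f_rad = 31 / 94 = 0.3298


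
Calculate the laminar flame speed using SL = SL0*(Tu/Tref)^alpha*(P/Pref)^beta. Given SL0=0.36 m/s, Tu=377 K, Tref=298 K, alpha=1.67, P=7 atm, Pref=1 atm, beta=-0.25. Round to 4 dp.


SL = SL0 * (Tu/Tref)^alpha * (P/Pref)^beta
T ratio = 377/298 = 1.26510067
(T ratio)^alpha = 1.26510067^1.67 = 1.480979
(P/Pref)^beta = 7^(-0.25) = 0.614788
SL = 0.36 * 1.480979 * 0.614788 = 0.3278 m/s


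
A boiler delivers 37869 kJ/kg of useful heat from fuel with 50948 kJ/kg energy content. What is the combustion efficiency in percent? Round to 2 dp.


Efficiency = (Q_useful / Q_fuel) * 100
Efficiency = (37869 / 50948) * 100
Efficiency = 0.7433 * 100 = 74.33%


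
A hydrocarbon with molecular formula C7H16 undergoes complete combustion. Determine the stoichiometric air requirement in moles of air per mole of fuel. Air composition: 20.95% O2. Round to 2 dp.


Balanced combustion: C7H16 + 11 O2 -> 7 CO2 + 8 H2O
O2 needed = C + H/4 = 7 + 16/4 = 11.00 moles
Air moles = O2 / 0.2095 = 11.00 / 0.2095 = 52.51 moles air


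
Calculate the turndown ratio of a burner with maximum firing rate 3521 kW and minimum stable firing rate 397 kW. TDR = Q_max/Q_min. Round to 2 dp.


TDR = Q_max / Q_min
TDR = 3521 / 397 = 8.87


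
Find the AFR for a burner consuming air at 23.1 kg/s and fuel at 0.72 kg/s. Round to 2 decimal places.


AFR = m_air / m_fuel
AFR = 23.1 / 0.72 = 32.08


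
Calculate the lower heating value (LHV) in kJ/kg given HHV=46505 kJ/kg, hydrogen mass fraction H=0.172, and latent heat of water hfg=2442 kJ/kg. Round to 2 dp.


LHV = HHV - hfg * 9 * H
Water correction = 2442 * 9 * 0.172 = 3780.216 kJ/kg
LHV = 46505 - 3780.216 = 42724.78 kJ/kg


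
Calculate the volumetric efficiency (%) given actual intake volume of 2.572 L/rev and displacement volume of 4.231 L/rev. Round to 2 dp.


eta_v = (V_actual / V_disp) * 100
Ratio = 2.572 / 4.231 = 0.6079
eta_v = 0.6079 * 100 = 60.79%


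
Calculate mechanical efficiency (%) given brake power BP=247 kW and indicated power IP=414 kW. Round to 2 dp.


eta_mech = (BP / IP) * 100
Ratio = 247 / 414 = 0.5966
eta_mech = 0.5966 * 100 = 59.66%


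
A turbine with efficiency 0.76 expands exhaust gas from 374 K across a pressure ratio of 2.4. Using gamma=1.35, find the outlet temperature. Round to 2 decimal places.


T_out = T_in * (1 - eta * (1 - PR^(-(gamma-1)/gamma)))
Exponent = -(1.35-1)/1.35 = -0.25925926
PR^exp = 2.4^(-0.25925926) = 0.79694200
Factor = 1 - 0.76*(1 - 0.79694200) = 0.84567592
T_out = 374 * 0.84567592 = 316.28 K


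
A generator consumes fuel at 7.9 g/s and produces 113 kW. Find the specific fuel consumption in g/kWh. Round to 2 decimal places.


SFC = (mf / BP) * 3600
Rate = 7.9 / 113 = 0.069912 g/(s*kW)
SFC = 0.069912 * 3600 = 251.68 g/kWh


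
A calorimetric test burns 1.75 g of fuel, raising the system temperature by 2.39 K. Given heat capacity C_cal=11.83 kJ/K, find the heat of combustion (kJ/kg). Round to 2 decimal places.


Hc = C_cal * delta_T / m_fuel
Q_released = 11.83 * 2.39 = 28.2737 kJ
m_fuel = 1.75 g = 1.75/1000 kg = 0.001750 kg
Hc = 28.2737 / 0.001750 = 16156.40 kJ/kg


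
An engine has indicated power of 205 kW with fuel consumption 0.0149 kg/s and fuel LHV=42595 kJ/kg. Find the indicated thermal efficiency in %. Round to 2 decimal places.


eta_ith = (IP / (mf * LHV)) * 100
Denominator = 0.0149 * 42595 = 634.6655 kW
eta_ith = (205 / 634.6655) * 100 = 32.30%


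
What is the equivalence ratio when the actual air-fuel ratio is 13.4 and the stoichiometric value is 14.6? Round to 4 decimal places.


phi = AFR_stoich / AFR_actual
phi = 14.6 / 13.4 = 1.0896


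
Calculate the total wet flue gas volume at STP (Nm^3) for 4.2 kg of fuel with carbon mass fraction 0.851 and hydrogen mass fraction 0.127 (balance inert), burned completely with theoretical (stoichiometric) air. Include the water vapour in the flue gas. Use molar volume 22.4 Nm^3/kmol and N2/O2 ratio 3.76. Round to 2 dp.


Per kg fuel: CO2 = (C/12 kmol)*22.4 = (0.851/12)*22.4 = 1.58853 Nm^3
Per kg fuel: H2O = (H/2 kmol)*22.4 = (0.127/2)*22.4 = 1.42240 Nm^3
O2 needed per kg fuel = C/12 + H/4 = 0.851/12 + 0.127/4 = 0.10266667 kmol
Per kg fuel: N2 = O2*3.76*22.4 = 0.10266667*3.76*22.4 = 8.64700 Nm^3
Total per kg = 1.58853 + 1.42240 + 8.64700 = 11.65793 Nm^3
Total = 11.65793 * 4.2 = 48.96 Nm^3


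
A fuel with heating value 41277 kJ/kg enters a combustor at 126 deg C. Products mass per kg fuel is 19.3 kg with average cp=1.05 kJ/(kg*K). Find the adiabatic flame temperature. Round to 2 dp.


T_ad = T_in + Hc / (m_p * cp)
Denominator = 19.3 * 1.05 = 20.2650
Temperature rise = 41277 / 20.2650 = 2036.86 K
T_ad = 126 + 2036.86 = 2162.86 deg C


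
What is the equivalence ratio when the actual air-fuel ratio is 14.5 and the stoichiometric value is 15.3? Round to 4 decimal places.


phi = AFR_stoich / AFR_actual
phi = 15.3 / 14.5 = 1.0552


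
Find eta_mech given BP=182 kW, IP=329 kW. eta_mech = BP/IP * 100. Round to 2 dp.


eta_mech = (BP / IP) * 100
Ratio = 182 / 329 = 0.5532
eta_mech = 0.5532 * 100 = 55.32%


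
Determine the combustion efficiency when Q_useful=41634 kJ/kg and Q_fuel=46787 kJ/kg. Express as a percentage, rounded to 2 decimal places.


Efficiency = (Q_useful / Q_fuel) * 100
Efficiency = (41634 / 46787) * 100
Efficiency = 0.8899 * 100 = 88.99%


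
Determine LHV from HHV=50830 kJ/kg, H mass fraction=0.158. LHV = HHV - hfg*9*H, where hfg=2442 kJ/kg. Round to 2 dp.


LHV = HHV - hfg * 9 * H
Water correction = 2442 * 9 * 0.158 = 3472.524 kJ/kg
LHV = 50830 - 3472.524 = 47357.48 kJ/kg


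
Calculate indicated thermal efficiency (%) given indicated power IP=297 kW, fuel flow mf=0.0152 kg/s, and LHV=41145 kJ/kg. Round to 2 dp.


eta_ith = (IP / (mf * LHV)) * 100
Denominator = 0.0152 * 41145 = 625.4040 kW
eta_ith = (297 / 625.4040) * 100 = 47.49%


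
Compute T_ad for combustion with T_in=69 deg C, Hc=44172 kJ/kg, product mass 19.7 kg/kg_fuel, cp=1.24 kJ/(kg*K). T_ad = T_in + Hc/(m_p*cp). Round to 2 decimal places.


T_ad = T_in + Hc / (m_p * cp)
Denominator = 19.7 * 1.24 = 24.4280
Temperature rise = 44172 / 24.4280 = 1808.25 K
T_ad = 69 + 1808.25 = 1877.25 deg C


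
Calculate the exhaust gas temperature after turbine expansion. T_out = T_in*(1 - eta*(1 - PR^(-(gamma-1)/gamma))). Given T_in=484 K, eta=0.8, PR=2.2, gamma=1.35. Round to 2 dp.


T_out = T_in * (1 - eta * (1 - PR^(-(gamma-1)/gamma)))
Exponent = -(1.35-1)/1.35 = -0.25925926
PR^exp = 2.2^(-0.25925926) = 0.81512413
Factor = 1 - 0.8*(1 - 0.81512413) = 0.85209930
T_out = 484 * 0.85209930 = 412.42 K


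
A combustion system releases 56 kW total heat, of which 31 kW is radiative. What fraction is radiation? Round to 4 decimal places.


f_rad = Q_rad / Q_total
f_rad = 31 / 56 = 0.5536


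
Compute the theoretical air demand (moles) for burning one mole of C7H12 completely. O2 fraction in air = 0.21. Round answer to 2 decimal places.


Balanced combustion: C7H12 + 10 O2 -> 7 CO2 + 6 H2O
O2 needed = C + H/4 = 7 + 12/4 = 10.00 moles
Air moles = O2 / 0.21 = 10.00 / 0.21 = 47.62 moles air


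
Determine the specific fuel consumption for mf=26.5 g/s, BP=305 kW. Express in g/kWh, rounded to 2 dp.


SFC = (mf / BP) * 3600
Rate = 26.5 / 305 = 0.086885 g/(s*kW)
SFC = 0.086885 * 3600 = 312.79 g/kWh


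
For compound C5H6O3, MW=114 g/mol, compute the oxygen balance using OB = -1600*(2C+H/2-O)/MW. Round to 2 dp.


OB = -1600 * (2C + H/2 - O) / MW
Inner = 2*5 + 6/2 - 3 = 10.00
OB = -1600 * 10.00 / 114 = -140.35%


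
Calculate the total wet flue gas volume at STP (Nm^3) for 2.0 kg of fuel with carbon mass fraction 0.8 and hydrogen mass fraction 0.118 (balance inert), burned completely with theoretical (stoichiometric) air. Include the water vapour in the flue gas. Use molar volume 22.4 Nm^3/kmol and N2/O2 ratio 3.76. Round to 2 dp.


Per kg fuel: CO2 = (C/12 kmol)*22.4 = (0.8/12)*22.4 = 1.49333 Nm^3
Per kg fuel: H2O = (H/2 kmol)*22.4 = (0.118/2)*22.4 = 1.32160 Nm^3
O2 needed per kg fuel = C/12 + H/4 = 0.8/12 + 0.118/4 = 0.09616667 kmol
Per kg fuel: N2 = O2*3.76*22.4 = 0.09616667*3.76*22.4 = 8.09954 Nm^3
Total per kg = 1.49333 + 1.32160 + 8.09954 = 10.91447 Nm^3
Total = 10.91447 * 2.0 = 21.83 Nm^3


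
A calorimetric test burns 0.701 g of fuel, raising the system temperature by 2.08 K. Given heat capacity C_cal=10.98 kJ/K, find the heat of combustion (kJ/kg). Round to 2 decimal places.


Hc = C_cal * delta_T / m_fuel
Q_released = 10.98 * 2.08 = 22.8384 kJ
m_fuel = 0.701 g = 0.701/1000 kg = 0.000701 kg
Hc = 22.8384 / 0.000701 = 32579.74 kJ/kg


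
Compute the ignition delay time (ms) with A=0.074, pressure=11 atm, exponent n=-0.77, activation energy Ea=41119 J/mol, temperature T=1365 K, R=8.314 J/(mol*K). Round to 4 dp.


tau = A * P^n * exp(Ea/(R*T))
P^n = 11^(-0.77) = 0.15780750
Ea/(R*T) = 41119/(8.314*1365) = 3.623263
exp(Ea/(R*T)) = 37.459604
tau = 0.074 * 0.15780750 * 37.459604 = 0.4374 ms


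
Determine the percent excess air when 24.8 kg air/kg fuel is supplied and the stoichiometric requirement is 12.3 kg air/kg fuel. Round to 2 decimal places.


Excess air = actual - stoichiometric = 24.8 - 12.3 = 12.50 kg/kg fuel
Excess air % = (excess / stoich) * 100 = (12.50 / 12.3) * 100 = 101.63%


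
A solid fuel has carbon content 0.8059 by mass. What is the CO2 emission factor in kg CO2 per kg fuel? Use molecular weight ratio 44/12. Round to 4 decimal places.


EF = C_frac * (M_CO2 / M_C)
EF = 0.8059 * (44/12)
EF = 0.8059 * 3.666667 = 2.9550 kg_CO2/kg_fuel


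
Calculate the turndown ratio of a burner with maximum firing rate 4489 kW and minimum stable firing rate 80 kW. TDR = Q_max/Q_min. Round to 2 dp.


TDR = Q_max / Q_min
TDR = 4489 / 80 = 56.11


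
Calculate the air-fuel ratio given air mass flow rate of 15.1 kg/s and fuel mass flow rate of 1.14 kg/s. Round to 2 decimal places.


AFR = m_air / m_fuel
AFR = 15.1 / 1.14 = 13.25


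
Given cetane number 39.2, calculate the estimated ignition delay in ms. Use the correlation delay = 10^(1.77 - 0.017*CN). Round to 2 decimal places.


delay = 10^(1.77 - 0.017*CN)
Exponent = 1.77 - 0.017*39.2 = 1.1036
delay = 10^1.1036 = 12.69 ms


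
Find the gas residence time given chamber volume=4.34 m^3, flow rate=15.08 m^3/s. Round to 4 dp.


tau = V / Q_flow
tau = 4.34 / 15.08 = 0.2878 s


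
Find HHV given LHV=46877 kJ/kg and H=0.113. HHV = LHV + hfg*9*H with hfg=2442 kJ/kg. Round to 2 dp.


HHV = LHV + hfg * 9 * H
Water addition = 2442 * 9 * 0.113 = 2483.514 kJ/kg
HHV = 46877 + 2483.514 = 49360.51 kJ/kg


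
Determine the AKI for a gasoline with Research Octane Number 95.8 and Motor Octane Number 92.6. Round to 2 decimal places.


AKI = (RON + MON) / 2
AKI = (95.8 + 92.6) / 2
AKI = 188.4 / 2 = 94.20


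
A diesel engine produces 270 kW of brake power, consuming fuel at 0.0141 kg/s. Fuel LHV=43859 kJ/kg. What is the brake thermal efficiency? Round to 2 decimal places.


eta_BTE = (BP / (mf * LHV)) * 100
Denominator = 0.0141 * 43859 = 618.4119 kW
eta_BTE = (270 / 618.4119) * 100 = 43.66%


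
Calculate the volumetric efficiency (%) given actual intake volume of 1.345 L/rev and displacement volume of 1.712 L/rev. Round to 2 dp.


eta_v = (V_actual / V_disp) * 100
Ratio = 1.345 / 1.712 = 0.7856
eta_v = 0.7856 * 100 = 78.56%


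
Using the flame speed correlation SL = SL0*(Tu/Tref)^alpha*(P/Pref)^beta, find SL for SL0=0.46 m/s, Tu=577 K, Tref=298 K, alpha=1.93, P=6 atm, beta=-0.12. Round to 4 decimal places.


SL = SL0 * (Tu/Tref)^alpha * (P/Pref)^beta
T ratio = 577/298 = 1.93624161
(T ratio)^alpha = 1.93624161^1.93 = 3.579579
(P/Pref)^beta = 6^(-0.12) = 0.806532
SL = 0.46 * 3.579579 * 0.806532 = 1.3280 m/s


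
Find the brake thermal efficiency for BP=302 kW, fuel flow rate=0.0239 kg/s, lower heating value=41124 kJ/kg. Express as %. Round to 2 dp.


eta_BTE = (BP / (mf * LHV)) * 100
Denominator = 0.0239 * 41124 = 982.8636 kW
eta_BTE = (302 / 982.8636) * 100 = 30.73%


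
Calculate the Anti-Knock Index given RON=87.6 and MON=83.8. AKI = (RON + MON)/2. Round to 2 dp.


AKI = (RON + MON) / 2
AKI = (87.6 + 83.8) / 2
AKI = 171.4 / 2 = 85.70


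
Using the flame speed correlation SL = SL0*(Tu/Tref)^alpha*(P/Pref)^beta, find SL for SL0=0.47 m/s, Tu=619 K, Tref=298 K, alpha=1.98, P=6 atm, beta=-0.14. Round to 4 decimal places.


SL = SL0 * (Tu/Tref)^alpha * (P/Pref)^beta
T ratio = 619/298 = 2.07718121
(T ratio)^alpha = 2.07718121^1.98 = 4.252059
(P/Pref)^beta = 6^(-0.14) = 0.778142
SL = 0.47 * 4.252059 * 0.778142 = 1.5551 m/s


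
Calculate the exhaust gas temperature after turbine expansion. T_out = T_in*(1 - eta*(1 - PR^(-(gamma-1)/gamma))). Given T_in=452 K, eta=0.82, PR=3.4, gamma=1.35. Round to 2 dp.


T_out = T_in * (1 - eta * (1 - PR^(-(gamma-1)/gamma)))
Exponent = -(1.35-1)/1.35 = -0.25925926
PR^exp = 3.4^(-0.25925926) = 0.72813041
Factor = 1 - 0.82*(1 - 0.72813041) = 0.77706694
T_out = 452 * 0.77706694 = 351.23 K


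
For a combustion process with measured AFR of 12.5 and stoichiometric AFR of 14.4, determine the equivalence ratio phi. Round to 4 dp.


phi = AFR_stoich / AFR_actual
phi = 14.4 / 12.5 = 1.1520


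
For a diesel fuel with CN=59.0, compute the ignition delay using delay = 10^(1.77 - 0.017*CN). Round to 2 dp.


delay = 10^(1.77 - 0.017*CN)
Exponent = 1.77 - 0.017*59.0 = 0.7670
delay = 10^0.7670 = 5.85 ms


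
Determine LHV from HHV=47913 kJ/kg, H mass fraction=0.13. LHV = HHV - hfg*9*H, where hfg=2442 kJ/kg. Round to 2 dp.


LHV = HHV - hfg * 9 * H
Water correction = 2442 * 9 * 0.13 = 2857.140 kJ/kg
LHV = 47913 - 2857.140 = 45055.86 kJ/kg


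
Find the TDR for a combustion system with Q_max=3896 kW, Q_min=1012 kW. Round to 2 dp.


TDR = Q_max / Q_min
TDR = 3896 / 1012 = 3.85


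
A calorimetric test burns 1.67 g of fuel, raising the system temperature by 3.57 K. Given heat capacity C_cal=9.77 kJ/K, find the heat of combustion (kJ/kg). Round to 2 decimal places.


Hc = C_cal * delta_T / m_fuel
Q_released = 9.77 * 3.57 = 34.8789 kJ
m_fuel = 1.67 g = 1.67/1000 kg = 0.001670 kg
Hc = 34.8789 / 0.001670 = 20885.57 kJ/kg


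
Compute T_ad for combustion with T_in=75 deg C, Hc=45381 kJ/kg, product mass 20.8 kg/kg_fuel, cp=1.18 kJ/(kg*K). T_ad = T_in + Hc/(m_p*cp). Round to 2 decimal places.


T_ad = T_in + Hc / (m_p * cp)
Denominator = 20.8 * 1.18 = 24.5440
Temperature rise = 45381 / 24.5440 = 1848.97 K
T_ad = 75 + 1848.97 = 1923.97 deg C


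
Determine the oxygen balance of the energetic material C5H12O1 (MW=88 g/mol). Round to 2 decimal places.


OB = -1600 * (2C + H/2 - O) / MW
Inner = 2*5 + 12/2 - 1 = 15.00
OB = -1600 * 15.00 / 88 = -272.73%


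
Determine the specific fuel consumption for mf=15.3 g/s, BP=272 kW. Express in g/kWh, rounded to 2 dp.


SFC = (mf / BP) * 3600
Rate = 15.3 / 272 = 0.056250 g/(s*kW)
SFC = 0.056250 * 3600 = 202.50 g/kWh


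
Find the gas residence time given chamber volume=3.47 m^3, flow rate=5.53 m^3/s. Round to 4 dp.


tau = V / Q_flow
tau = 3.47 / 5.53 = 0.6275 s


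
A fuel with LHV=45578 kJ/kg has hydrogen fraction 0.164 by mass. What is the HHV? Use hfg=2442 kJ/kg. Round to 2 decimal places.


HHV = LHV + hfg * 9 * H
Water addition = 2442 * 9 * 0.164 = 3604.392 kJ/kg
HHV = 45578 + 3604.392 = 49182.39 kJ/kg


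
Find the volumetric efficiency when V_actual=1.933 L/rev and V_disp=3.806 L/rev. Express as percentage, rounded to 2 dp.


eta_v = (V_actual / V_disp) * 100
Ratio = 1.933 / 3.806 = 0.5079
eta_v = 0.5079 * 100 = 50.79%


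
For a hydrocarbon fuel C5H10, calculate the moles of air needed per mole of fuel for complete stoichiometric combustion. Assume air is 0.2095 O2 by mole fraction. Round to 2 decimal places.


Balanced combustion: C5H10 + 7.5 O2 -> 5 CO2 + 5 H2O
O2 needed = C + H/4 = 5 + 10/4 = 7.50 moles
Air moles = O2 / 0.2095 = 7.50 / 0.2095 = 35.80 moles air


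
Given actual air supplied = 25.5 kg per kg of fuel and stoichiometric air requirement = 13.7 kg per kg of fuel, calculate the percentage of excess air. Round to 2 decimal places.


Excess air = actual - stoichiometric = 25.5 - 13.7 = 11.80 kg/kg fuel
Excess air % = (excess / stoich) * 100 = (11.80 / 13.7) * 100 = 86.13%


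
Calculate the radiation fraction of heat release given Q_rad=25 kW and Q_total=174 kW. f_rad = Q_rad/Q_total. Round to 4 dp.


f_rad = Q_rad / Q_total
f_rad = 25 / 174 = 0.1437


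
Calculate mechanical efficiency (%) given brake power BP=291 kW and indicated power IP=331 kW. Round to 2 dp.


eta_mech = (BP / IP) * 100
Ratio = 291 / 331 = 0.8792
eta_mech = 0.8792 * 100 = 87.92%


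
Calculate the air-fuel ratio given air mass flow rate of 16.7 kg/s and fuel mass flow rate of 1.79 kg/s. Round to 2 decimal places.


AFR = m_air / m_fuel
AFR = 16.7 / 1.79 = 9.33


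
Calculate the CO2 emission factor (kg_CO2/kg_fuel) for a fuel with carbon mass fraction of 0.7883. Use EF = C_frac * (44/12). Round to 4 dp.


EF = C_frac * (M_CO2 / M_C)
EF = 0.7883 * (44/12)
EF = 0.7883 * 3.666667 = 2.8904 kg_CO2/kg_fuel


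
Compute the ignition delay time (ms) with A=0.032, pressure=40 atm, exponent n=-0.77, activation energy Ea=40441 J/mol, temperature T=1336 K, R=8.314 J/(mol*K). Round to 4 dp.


tau = A * P^n * exp(Ea/(R*T))
P^n = 40^(-0.77) = 0.05840013
Ea/(R*T) = 40441/(8.314*1336) = 3.640872
exp(Ea/(R*T)) = 38.125066
tau = 0.032 * 0.05840013 * 38.125066 = 0.0712 ms


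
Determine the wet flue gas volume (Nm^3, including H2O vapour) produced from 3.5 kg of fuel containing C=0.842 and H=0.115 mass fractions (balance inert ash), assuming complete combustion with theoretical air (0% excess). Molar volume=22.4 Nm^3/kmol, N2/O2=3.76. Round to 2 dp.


Per kg fuel: CO2 = (C/12 kmol)*22.4 = (0.842/12)*22.4 = 1.57173 Nm^3
Per kg fuel: H2O = (H/2 kmol)*22.4 = (0.115/2)*22.4 = 1.28800 Nm^3
O2 needed per kg fuel = C/12 + H/4 = 0.842/12 + 0.115/4 = 0.09891667 kmol
Per kg fuel: N2 = O2*3.76*22.4 = 0.09891667*3.76*22.4 = 8.33116 Nm^3
Total per kg = 1.57173 + 1.28800 + 8.33116 = 11.19089 Nm^3
Total = 11.19089 * 3.5 = 39.17 Nm^3


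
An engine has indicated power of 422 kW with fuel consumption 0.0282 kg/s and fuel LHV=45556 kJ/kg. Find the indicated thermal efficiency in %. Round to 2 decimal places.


eta_ith = (IP / (mf * LHV)) * 100
Denominator = 0.0282 * 45556 = 1284.6792 kW
eta_ith = (422 / 1284.6792) * 100 = 32.85%


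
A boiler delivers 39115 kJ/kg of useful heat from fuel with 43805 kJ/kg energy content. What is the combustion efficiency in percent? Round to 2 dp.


Efficiency = (Q_useful / Q_fuel) * 100
Efficiency = (39115 / 43805) * 100
Efficiency = 0.8929 * 100 = 89.29%


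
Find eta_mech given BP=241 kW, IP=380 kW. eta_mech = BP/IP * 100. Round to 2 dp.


eta_mech = (BP / IP) * 100
Ratio = 241 / 380 = 0.6342
eta_mech = 0.6342 * 100 = 63.42%


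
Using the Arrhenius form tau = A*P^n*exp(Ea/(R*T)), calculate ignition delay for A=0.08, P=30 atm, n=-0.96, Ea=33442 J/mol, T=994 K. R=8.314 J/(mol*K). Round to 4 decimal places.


tau = A * P^n * exp(Ea/(R*T))
P^n = 30^(-0.96) = 0.03819123
Ea/(R*T) = 33442/(8.314*994) = 4.046652
exp(Ea/(R*T)) = 57.205601
tau = 0.08 * 0.03819123 * 57.205601 = 0.1748 ms


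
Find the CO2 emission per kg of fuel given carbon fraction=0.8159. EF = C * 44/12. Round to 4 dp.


EF = C_frac * (M_CO2 / M_C)
EF = 0.8159 * (44/12)
EF = 0.8159 * 3.666667 = 2.9916 kg_CO2/kg_fuel


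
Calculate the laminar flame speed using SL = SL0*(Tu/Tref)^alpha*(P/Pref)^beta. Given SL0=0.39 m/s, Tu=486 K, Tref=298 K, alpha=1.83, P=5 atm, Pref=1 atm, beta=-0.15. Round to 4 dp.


SL = SL0 * (Tu/Tref)^alpha * (P/Pref)^beta
T ratio = 486/298 = 1.63087248
(T ratio)^alpha = 1.63087248^1.83 = 2.447533
(P/Pref)^beta = 5^(-0.15) = 0.785515
SL = 0.39 * 2.447533 * 0.785515 = 0.7498 m/s


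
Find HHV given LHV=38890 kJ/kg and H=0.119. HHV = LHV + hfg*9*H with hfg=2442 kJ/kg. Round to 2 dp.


HHV = LHV + hfg * 9 * H
Water addition = 2442 * 9 * 0.119 = 2615.382 kJ/kg
HHV = 38890 + 2615.382 = 41505.38 kJ/kg
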